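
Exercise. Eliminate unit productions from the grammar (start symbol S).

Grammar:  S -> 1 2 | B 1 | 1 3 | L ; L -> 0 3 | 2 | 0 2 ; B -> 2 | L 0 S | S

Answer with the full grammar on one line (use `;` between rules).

Unit pairs: B ⇒* {L, S}; S ⇒* {L}.
Replace each nonterminal's rules with the union of the non-unit rules of every nonterminal it unit-derives.

S -> 0 3 | 2 | 0 2 | 1 2 | B 1 | 1 3; L -> 0 3 | 2 | 0 2; B -> 0 3 | 2 | 0 2 | L 0 S | 1 2 | B 1 | 1 3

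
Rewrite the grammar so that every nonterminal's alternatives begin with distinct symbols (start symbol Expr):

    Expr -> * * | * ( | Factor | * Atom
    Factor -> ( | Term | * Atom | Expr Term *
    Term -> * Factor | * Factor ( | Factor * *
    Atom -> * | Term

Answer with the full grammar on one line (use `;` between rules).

Expr -> Factor | * Expr1; Factor -> ( | Term | * Atom | Expr Term *; Term -> Factor * * | * Factor Term1; Atom -> * | Term; Expr1 -> * | ( | Atom; Term1 -> ε | (

Expr has alternatives sharing prefix '*': factor to Expr → * Expr1 with Expr1 → * | ( | Atom.
Term has alternatives sharing prefix '* Factor': factor to Term → * Factor Term1 with Term1 → ε | (.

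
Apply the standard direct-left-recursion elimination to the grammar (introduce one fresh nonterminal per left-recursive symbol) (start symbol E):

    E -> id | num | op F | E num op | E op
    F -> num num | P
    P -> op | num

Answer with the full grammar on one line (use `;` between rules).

Left recursion appears on E.
For E: α = {num op, op}, β = {id, num, op F}. Rewrite as E → β E' and E' → α E' | ε.

E -> id E' | num E' | op F E'; F -> num num | P; P -> op | num; E' -> num op E' | op E' | eps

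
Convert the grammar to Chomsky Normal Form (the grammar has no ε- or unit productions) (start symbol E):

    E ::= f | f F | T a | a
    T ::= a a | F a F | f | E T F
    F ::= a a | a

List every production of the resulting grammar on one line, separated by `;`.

E ::= f | X1 F | T X2 | a; T ::= X2 X2 | F Y1 | f | E Y2; F ::= X2 X2 | a; X1 ::= f; X2 ::= a; Y1 ::= X2 F; Y2 ::= T F

Introduce a nonterminal for each terminal appearing in a rule of length ≥ 2: X1 → f, X2 → a.
Binarize each right-hand side of length ≥ 3 by chaining fresh nonterminals (Y1, Y2, …): affected rules were T → F X2 F; T → E T F.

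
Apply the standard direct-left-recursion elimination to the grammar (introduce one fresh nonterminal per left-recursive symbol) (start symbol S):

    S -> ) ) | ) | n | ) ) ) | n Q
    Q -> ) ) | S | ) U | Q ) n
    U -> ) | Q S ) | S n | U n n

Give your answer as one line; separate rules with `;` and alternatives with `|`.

S -> ) ) | ) | n | ) ) ) | n Q; Q -> ) ) Q' | S Q' | ) U Q'; U -> ) U' | Q S ) U' | S n U'; Q' -> ) n Q' | ε; U' -> n n U' | ε

Left recursion appears on Q, U.
For Q: α = {) n}, β = {) ), S, ) U}. Rewrite as Q → β Q' and Q' → α Q' | ε.
For U: α = {n n}, β = {), Q S ), S n}. Rewrite as U → β U' and U' → α U' | ε.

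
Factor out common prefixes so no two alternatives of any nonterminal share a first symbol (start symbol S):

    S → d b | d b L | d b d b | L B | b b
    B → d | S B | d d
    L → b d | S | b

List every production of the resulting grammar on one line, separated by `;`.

S has alternatives sharing prefix 'd b': factor to S → d b S' with S' → ε | L | d b.
B has alternatives sharing prefix 'd': factor to B → d B' with B' → ε | d.
L has alternatives sharing prefix 'b': factor to L → b L' with L' → d | ε.

S → L B | b b | d b S'; B → S B | d B'; L → S | b L'; S' → ε | L | d b; B' → ε | d; L' → d | ε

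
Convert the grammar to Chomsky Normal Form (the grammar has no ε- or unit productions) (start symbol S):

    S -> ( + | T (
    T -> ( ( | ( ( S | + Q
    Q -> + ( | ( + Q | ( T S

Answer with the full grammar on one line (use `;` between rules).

Introduce a nonterminal for each terminal appearing in a rule of length ≥ 2: X1 → (, X2 → +.
Binarize each right-hand side of length ≥ 3 by chaining fresh nonterminals (Y1, Y2, …): affected rules were T → X1 X1 S; Q → X1 X2 Q; Q → X1 T S.

S -> X1 X2 | T X1; T -> X1 X1 | X1 Y1 | X2 Q; Q -> X2 X1 | X1 Y2 | X1 Y3; X1 -> (; X2 -> +; Y1 -> X1 S; Y2 -> X2 Q; Y3 -> T S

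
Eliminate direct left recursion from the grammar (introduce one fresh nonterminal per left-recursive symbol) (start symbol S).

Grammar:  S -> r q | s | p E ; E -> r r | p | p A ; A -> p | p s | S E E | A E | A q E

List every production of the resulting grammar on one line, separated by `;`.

Left recursion appears on A.
For A: α = {E, q E}, β = {p, p s, S E E}. Rewrite as A → β A' and A' → α A' | ε.

S -> r q | s | p E; E -> r r | p | p A; A -> p A' | p s A' | S E E A'; A' -> E A' | q E A' | ε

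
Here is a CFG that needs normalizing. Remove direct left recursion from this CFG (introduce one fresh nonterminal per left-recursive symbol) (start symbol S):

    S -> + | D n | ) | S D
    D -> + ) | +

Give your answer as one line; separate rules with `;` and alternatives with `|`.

Left recursion appears on S.
For S: α = {D}, β = {+, D n, )}. Rewrite as S → β S' and S' → α S' | ε.

S -> + S' | D n S' | ) S'; D -> + ) | +; S' -> D S' | ε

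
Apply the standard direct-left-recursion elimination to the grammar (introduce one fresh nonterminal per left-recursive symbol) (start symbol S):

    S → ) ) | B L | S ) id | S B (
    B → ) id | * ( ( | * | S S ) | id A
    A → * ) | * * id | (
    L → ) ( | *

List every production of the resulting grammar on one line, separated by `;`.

Left recursion appears on S.
For S: α = {) id, B (}, β = {) ), B L}. Rewrite as S → β S' and S' → α S' | ε.

S → ) ) S' | B L S'; B → ) id | * ( ( | * | S S ) | id A; A → * ) | * * id | (; L → ) ( | *; S' → ) id S' | B ( S' | ε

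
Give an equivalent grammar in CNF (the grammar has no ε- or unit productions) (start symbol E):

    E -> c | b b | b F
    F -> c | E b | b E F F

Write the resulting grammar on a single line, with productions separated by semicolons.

Introduce a nonterminal for each terminal appearing in a rule of length ≥ 2: X1 → b.
Binarize each right-hand side of length ≥ 3 by chaining fresh nonterminals (Y1, Y2, …): affected rules were F → X1 E F F.

E -> c | X1 X1 | X1 F; F -> c | E X1 | X1 Y1; X1 -> b; Y1 -> E Y2; Y2 -> F F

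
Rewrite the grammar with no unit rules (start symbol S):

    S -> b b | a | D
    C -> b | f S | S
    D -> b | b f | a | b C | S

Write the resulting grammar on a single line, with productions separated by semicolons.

S -> b | b f | a | b C | b b; C -> b | b f | a | b C | f S | b b; D -> b b | a | b | b f | b C

Unit pairs: C ⇒* {D, S}; D ⇒* {S}; S ⇒* {D}.
Replace each nonterminal's rules with the union of the non-unit rules of every nonterminal it unit-derives.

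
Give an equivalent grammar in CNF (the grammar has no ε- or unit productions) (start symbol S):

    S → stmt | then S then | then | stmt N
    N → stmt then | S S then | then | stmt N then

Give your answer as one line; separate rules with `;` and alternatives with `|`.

Introduce a nonterminal for each terminal appearing in a rule of length ≥ 2: X1 → then, X2 → stmt.
Binarize each right-hand side of length ≥ 3 by chaining fresh nonterminals (Y1, Y2, …): affected rules were S → X1 S X1; N → S S X1; N → X2 N X1.

S → stmt | X1 Y1 | then | X2 N; N → X2 X1 | S Y2 | then | X2 Y3; X1 → then; X2 → stmt; Y1 → S X1; Y2 → S X1; Y3 → N X1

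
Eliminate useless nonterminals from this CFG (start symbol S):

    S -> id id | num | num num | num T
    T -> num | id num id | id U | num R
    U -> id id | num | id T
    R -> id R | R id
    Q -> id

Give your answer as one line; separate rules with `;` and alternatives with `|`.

Generating nonterminals: {Q, S, T, U}.
Reachable from S after that: {S, T, U}.
Removed useless symbols: {Q, R} and every production mentioning them.

S -> id id | num | num num | num T; T -> num | id num id | id U; U -> id id | num | id T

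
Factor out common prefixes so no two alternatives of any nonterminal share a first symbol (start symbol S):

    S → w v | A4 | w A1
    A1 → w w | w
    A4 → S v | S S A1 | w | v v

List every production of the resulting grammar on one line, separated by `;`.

S → A4 | w S'; A1 → w A1'; A4 → w | v v | S A4'; S' → v | A1; A1' → w | eps; A4' → v | S A1

S has alternatives sharing prefix 'w': factor to S → w S' with S' → v | A1.
A1 has alternatives sharing prefix 'w': factor to A1 → w A1' with A1' → w | ε.
A4 has alternatives sharing prefix 'S': factor to A4 → S A4' with A4' → v | S A1.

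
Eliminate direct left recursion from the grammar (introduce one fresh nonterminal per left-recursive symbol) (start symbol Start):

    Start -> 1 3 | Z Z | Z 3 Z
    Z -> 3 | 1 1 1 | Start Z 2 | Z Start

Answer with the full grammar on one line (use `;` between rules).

Directly left-recursive nonterminal: Z.
For Z: α = {Start}, β = {3, 1 1 1, Start Z 2}. Rewrite as Z → β Z1 and Z1 → α Z1 | ε.

Start -> 1 3 | Z Z | Z 3 Z; Z -> 3 Z1 | 1 1 1 Z1 | Start Z 2 Z1; Z1 -> Start Z1 | ε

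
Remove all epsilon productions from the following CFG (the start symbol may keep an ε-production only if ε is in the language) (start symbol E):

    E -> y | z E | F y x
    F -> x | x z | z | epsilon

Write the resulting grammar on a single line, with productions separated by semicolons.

E -> y | z E | F y x | y x; F -> x | x z | z

Nullable nonterminals: {F}.
ε ∉ L(G), so no ε-production is kept.
For each production, add variants omitting each subset of nullable occurrences: E → F y x gives F y x | y x.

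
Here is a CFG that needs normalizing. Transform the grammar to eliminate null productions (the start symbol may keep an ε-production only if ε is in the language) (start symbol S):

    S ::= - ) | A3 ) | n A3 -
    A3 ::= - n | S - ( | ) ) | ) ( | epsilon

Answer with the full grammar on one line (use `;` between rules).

S ::= - ) | A3 ) | ) | n A3 - | n -; A3 ::= - n | S - ( | ) ) | ) (

Nullable nonterminals: {A3}.
ε ∉ L(G), so no ε-production is kept.
Add the nullable-subset variants: S → A3 ) gives A3 ) | ). S → n A3 - gives n A3 - | n -.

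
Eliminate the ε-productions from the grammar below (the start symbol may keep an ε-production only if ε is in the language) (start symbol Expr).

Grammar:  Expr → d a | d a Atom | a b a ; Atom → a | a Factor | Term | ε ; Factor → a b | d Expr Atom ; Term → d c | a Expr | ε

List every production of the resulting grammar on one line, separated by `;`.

The nullable symbols are {Atom, Term}.
ε ∉ L(G), so no ε-production is kept.
For each production, add variants omitting each subset of nullable occurrences: Factor → d Expr Atom gives d Expr Atom | d Expr.

Expr → d a | d a Atom | a b a; Atom → a | a Factor | Term; Factor → a b | d Expr Atom | d Expr; Term → d c | a Expr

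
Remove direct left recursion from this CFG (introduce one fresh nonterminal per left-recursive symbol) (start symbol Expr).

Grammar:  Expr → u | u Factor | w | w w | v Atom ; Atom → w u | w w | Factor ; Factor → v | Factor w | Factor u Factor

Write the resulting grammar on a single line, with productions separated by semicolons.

Factor is directly left-recursive.
For Factor: α = {w, u Factor}, β = {v}. Rewrite as Factor → β Factor1 and Factor1 → α Factor1 | ε.

Expr → u | u Factor | w | w w | v Atom; Atom → w u | w w | Factor; Factor → v Factor1; Factor1 → w Factor1 | u Factor Factor1 | epsilon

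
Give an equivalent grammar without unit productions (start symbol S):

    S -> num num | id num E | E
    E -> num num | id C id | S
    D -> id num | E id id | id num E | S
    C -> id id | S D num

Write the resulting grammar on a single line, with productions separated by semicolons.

S -> num num | id C id | id num E; E -> num num | id C id | id num E; D -> num num | id num E | id C id | id num | E id id; C -> id id | S D num

Unit pairs: D ⇒* {E, S}; E ⇒* {S}; S ⇒* {E}.
Replace each nonterminal's rules with the union of the non-unit rules of every nonterminal it unit-derives.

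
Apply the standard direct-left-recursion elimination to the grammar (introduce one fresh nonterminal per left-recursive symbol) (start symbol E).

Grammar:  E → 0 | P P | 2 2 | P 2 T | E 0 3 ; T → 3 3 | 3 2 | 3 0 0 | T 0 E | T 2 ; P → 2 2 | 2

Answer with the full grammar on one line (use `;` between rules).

E, T are directly left-recursive.
For E: α = {0 3}, β = {0, P P, 2 2, P 2 T}. Rewrite as E → β E' and E' → α E' | ε.
For T: α = {0 E, 2}, β = {3 3, 3 2, 3 0 0}. Rewrite as T → β T' and T' → α T' | ε.

E → 0 E' | P P E' | 2 2 E' | P 2 T E'; T → 3 3 T' | 3 2 T' | 3 0 0 T'; P → 2 2 | 2; E' → 0 3 E' | ε; T' → 0 E T' | 2 T' | ε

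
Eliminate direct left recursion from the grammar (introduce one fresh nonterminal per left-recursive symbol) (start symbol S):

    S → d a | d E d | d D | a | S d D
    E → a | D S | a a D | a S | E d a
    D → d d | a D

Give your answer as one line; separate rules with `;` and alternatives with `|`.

Directly left-recursive nonterminals: S, E.
For S: α = {d D}, β = {d a, d E d, d D, a}. Rewrite as S → β S' and S' → α S' | ε.
For E: α = {d a}, β = {a, D S, a a D, a S}. Rewrite as E → β E' and E' → α E' | ε.

S → d a S' | d E d S' | d D S' | a S'; E → a E' | D S E' | a a D E' | a S E'; D → d d | a D; S' → d D S' | ε; E' → d a E' | ε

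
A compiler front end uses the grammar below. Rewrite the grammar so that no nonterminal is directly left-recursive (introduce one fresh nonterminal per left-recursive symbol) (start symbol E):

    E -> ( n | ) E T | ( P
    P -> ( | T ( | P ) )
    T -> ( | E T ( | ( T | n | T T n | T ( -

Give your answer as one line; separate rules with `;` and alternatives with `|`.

E -> ( n | ) E T | ( P; P -> ( P' | T ( P'; T -> ( T' | E T ( T' | ( T T' | n T'; P' -> ) ) P' | ε; T' -> T n T' | ( - T' | ε

Directly left-recursive nonterminals: P, T.
For P: α = {) )}, β = {(, T (}. Rewrite as P → β P' and P' → α P' | ε.
For T: α = {T n, ( -}, β = {(, E T (, ( T, n}. Rewrite as T → β T' and T' → α T' | ε.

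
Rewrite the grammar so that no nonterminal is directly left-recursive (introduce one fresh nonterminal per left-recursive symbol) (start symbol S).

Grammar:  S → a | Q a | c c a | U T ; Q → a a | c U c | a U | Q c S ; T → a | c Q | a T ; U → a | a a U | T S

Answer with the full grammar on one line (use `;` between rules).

Left recursion appears on Q.
For Q: α = {c S}, β = {a a, c U c, a U}. Rewrite as Q → β Q' and Q' → α Q' | ε.

S → a | Q a | c c a | U T; Q → a a Q' | c U c Q' | a U Q'; T → a | c Q | a T; U → a | a a U | T S; Q' → c S Q' | ε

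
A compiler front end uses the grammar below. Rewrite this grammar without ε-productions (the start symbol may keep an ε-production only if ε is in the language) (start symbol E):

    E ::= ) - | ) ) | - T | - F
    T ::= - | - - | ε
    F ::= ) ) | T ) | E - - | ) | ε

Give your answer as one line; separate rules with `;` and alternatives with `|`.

Nullable set = {F, T}.
ε ∉ L(G), so no ε-production is kept.
Add the nullable-subset variants: E → - T gives - T | -. F → T ) gives T ) | ).

E ::= ) - | ) ) | - T | - | - F; T ::= - | - -; F ::= ) ) | T ) | ) | E - -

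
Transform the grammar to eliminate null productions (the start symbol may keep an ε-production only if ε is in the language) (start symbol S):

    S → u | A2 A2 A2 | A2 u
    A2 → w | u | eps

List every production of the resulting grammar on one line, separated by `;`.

Nullable nonterminals: {A2, S}.
ε ∈ L(G) since S is nullable, so keep S → ε.
Expand every rule over subsets of its nullable positions: S → A2 A2 A2 gives A2 A2 A2 | A2 A2 | A2.

S → u | A2 A2 A2 | A2 A2 | A2 | A2 u | ε; A2 → w | u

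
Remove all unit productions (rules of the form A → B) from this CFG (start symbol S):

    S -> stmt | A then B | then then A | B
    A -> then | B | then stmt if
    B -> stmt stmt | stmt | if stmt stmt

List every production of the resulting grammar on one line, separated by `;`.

Unit pairs: A ⇒* {B}; S ⇒* {B}.
For each unit pair (A, B), copy every non-unit production of B to A, then drop all unit productions.

S -> stmt stmt | stmt | if stmt stmt | A then B | then then A; A -> stmt stmt | stmt | if stmt stmt | then | then stmt if; B -> stmt stmt | stmt | if stmt stmt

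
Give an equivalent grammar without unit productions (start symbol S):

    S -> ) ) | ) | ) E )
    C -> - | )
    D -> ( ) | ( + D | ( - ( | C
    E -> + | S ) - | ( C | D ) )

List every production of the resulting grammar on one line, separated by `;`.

Unit pairs: D ⇒* {C}.
Replace each nonterminal's rules with the union of the non-unit rules of every nonterminal it unit-derives.

S -> ) ) | ) | ) E ); C -> - | ); D -> - | ) | ( ) | ( + D | ( - (; E -> + | S ) - | ( C | D ) )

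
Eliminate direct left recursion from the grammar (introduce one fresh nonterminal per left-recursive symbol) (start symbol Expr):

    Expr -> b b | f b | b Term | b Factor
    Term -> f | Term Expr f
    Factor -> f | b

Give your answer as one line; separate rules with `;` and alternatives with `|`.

Directly left-recursive nonterminal: Term.
For Term: α = {Expr f}, β = {f}. Rewrite as Term → β Term1 and Term1 → α Term1 | ε.

Expr -> b b | f b | b Term | b Factor; Term -> f Term1; Factor -> f | b; Term1 -> Expr f Term1 | ε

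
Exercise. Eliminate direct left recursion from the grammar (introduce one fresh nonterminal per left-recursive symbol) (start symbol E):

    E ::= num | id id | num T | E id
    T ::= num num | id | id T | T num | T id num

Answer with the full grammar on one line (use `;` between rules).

E ::= num E' | id id E' | num T E'; T ::= num num T' | id T' | id T T'; E' ::= id E' | ε; T' ::= num T' | id num T' | ε

E, T are directly left-recursive.
For E: α = {id}, β = {num, id id, num T}. Rewrite as E → β E' and E' → α E' | ε.
For T: α = {num, id num}, β = {num num, id, id T}. Rewrite as T → β T' and T' → α T' | ε.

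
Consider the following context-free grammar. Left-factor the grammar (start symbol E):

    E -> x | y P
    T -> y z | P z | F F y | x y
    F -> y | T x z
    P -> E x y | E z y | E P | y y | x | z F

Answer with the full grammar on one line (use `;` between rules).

E -> x | y P; T -> y z | P z | F F y | x y; F -> y | T x z; P -> y y | x | z F | E P'; P' -> x y | z y | P

P has alternatives sharing prefix 'E': factor to P → E P' with P' → x y | z y | P.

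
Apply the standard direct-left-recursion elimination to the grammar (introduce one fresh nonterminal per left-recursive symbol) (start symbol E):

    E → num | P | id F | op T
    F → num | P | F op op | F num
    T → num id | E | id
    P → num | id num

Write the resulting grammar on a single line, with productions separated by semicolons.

E → num | P | id F | op T; F → num F' | P F'; T → num id | E | id; P → num | id num; F' → op op F' | num F' | ε

F is directly left-recursive.
For F: α = {op op, num}, β = {num, P}. Rewrite as F → β F' and F' → α F' | ε.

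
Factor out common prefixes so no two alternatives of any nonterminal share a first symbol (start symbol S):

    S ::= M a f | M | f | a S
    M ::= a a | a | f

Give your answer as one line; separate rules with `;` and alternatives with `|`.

S has alternatives sharing prefix 'M': factor to S → M S' with S' → a f | ε.
M has alternatives sharing prefix 'a': factor to M → a M' with M' → a | ε.

S ::= f | a S | M S'; M ::= f | a M'; S' ::= a f | ε; M' ::= a | ε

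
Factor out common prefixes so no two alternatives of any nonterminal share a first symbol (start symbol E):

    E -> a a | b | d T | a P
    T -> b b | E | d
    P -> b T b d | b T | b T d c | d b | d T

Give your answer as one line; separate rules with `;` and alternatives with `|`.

E -> b | d T | a E'; T -> b b | E | d; P -> b T P' | d P''; E' -> a | P; P' -> b d | ε | d c; P'' -> b | T

E has alternatives sharing prefix 'a': factor to E → a E' with E' → a | P.
P has alternatives sharing prefix 'b T': factor to P → b T P' with P' → b d | ε | d c.
P has alternatives sharing prefix 'd': factor to P → d P'' with P'' → b | T.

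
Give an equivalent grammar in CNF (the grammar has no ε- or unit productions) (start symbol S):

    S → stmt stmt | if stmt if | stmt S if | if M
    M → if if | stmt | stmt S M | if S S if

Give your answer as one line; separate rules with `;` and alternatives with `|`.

S → X1 X1 | X2 Y1 | X1 Y2 | X2 M; M → X2 X2 | stmt | X1 Y3 | X2 Y4; X1 → stmt; X2 → if; Y1 → X1 X2; Y2 → S X2; Y3 → S M; Y4 → S Y5; Y5 → S X2

Introduce a nonterminal for each terminal appearing in a rule of length ≥ 2: X1 → stmt, X2 → if.
Binarize each right-hand side of length ≥ 3 by chaining fresh nonterminals (Y1, Y2, …): affected rules were S → X2 X1 X2; S → X1 S X2; M → X1 S M; M → X2 S S X2.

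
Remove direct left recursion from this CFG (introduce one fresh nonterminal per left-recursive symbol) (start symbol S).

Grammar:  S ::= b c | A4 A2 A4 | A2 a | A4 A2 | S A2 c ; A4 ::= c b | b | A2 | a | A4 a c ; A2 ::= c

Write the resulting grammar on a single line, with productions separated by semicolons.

S ::= b c S' | A4 A2 A4 S' | A2 a S' | A4 A2 S'; A4 ::= c b A4' | b A4' | A2 A4' | a A4'; A2 ::= c; S' ::= A2 c S' | ε; A4' ::= a c A4' | ε

Directly left-recursive nonterminals: S, A4.
For S: α = {A2 c}, β = {b c, A4 A2 A4, A2 a, A4 A2}. Rewrite as S → β S' and S' → α S' | ε.
For A4: α = {a c}, β = {c b, b, A2, a}. Rewrite as A4 → β A4' and A4' → α A4' | ε.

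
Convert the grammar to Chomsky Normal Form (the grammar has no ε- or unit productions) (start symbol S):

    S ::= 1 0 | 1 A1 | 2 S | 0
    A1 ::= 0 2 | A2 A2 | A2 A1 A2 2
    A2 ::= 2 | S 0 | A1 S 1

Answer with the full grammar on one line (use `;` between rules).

Introduce a nonterminal for each terminal appearing in a rule of length ≥ 2: X1 → 1, X2 → 0, X3 → 2.
Binarize each right-hand side of length ≥ 3 by chaining fresh nonterminals (Y1, Y2, …): affected rules were A1 → A2 A1 A2 X3; A2 → A1 S X1.

S ::= X1 X2 | X1 A1 | X3 S | 0; A1 ::= X2 X3 | A2 A2 | A2 Y1; A2 ::= 2 | S X2 | A1 Y3; X1 ::= 1; X2 ::= 0; X3 ::= 2; Y1 ::= A1 Y2; Y2 ::= A2 X3; Y3 ::= S X1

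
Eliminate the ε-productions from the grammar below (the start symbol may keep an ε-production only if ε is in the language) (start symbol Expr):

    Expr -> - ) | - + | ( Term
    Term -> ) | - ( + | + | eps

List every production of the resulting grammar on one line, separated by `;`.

Expr -> - ) | - + | ( Term | (; Term -> ) | - ( + | +

Nullable set = {Term}.
ε ∉ L(G), so no ε-production is kept.
For each production, add variants omitting each subset of nullable occurrences: Expr → ( Term gives ( Term | (.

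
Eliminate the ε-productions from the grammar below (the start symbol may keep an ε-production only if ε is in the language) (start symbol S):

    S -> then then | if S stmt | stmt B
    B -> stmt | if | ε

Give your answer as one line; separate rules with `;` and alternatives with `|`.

Nullable nonterminals: {B}.
ε ∉ L(G), so no ε-production is kept.
For each production, add variants omitting each subset of nullable occurrences: S → stmt B gives stmt B | stmt.

S -> then then | if S stmt | stmt B | stmt; B -> stmt | if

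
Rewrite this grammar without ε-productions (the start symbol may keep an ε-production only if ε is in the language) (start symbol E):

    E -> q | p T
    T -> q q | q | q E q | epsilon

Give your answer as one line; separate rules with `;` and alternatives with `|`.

The nullable symbols are {T}.
ε ∉ L(G), so no ε-production is kept.
Expand every rule over subsets of its nullable positions: E → p T gives p T | p.

E -> q | p T | p; T -> q q | q | q E q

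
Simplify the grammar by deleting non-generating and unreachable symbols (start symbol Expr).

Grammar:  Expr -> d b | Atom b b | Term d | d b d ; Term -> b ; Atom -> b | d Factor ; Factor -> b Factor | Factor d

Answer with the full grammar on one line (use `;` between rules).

Generating nonterminals: {Atom, Expr, Term}.
Reachable from Expr after that: {Atom, Expr, Term}.
Removed useless symbols: {Factor} and every production mentioning them.

Expr -> d b | Atom b b | Term d | d b d; Term -> b; Atom -> b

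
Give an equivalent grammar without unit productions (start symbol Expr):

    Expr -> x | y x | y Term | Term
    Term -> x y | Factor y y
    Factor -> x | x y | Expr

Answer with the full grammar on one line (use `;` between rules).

Unit pairs: Expr ⇒* {Term}; Factor ⇒* {Expr, Term}.
Replace each nonterminal's rules with the union of the non-unit rules of every nonterminal it unit-derives.

Expr -> x y | Factor y y | x | y x | y Term; Term -> x y | Factor y y; Factor -> x y | Factor y y | x | y x | y Term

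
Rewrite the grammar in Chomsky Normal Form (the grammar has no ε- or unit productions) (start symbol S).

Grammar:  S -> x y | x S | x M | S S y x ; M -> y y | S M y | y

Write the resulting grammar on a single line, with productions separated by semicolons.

S -> X1 X2 | X1 S | X1 M | S Y1; M -> X2 X2 | S Y3 | y; X1 -> x; X2 -> y; Y1 -> S Y2; Y2 -> X2 X1; Y3 -> M X2

Introduce a nonterminal for each terminal appearing in a rule of length ≥ 2: X1 → x, X2 → y.
Binarize each right-hand side of length ≥ 3 by chaining fresh nonterminals (Y1, Y2, …): affected rules were S → S S X2 X1; M → S M X2.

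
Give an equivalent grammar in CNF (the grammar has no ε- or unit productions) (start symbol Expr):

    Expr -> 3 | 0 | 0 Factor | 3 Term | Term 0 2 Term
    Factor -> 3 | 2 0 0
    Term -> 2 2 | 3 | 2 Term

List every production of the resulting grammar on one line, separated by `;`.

Introduce a nonterminal for each terminal appearing in a rule of length ≥ 2: X1 → 0, X2 → 3, X3 → 2.
Binarize each right-hand side of length ≥ 3 by chaining fresh nonterminals (Y1, Y2, …): affected rules were Expr → Term X1 X3 Term; Factor → X3 X1 X1.

Expr -> 3 | 0 | X1 Factor | X2 Term | Term Y1; Factor -> 3 | X3 Y3; Term -> X3 X3 | 3 | X3 Term; X1 -> 0; X2 -> 3; X3 -> 2; Y1 -> X1 Y2; Y2 -> X3 Term; Y3 -> X1 X1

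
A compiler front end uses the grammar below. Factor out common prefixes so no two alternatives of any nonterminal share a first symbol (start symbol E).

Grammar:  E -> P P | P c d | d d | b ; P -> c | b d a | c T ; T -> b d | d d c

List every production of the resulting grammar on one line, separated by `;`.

E has alternatives sharing prefix 'P': factor to E → P E' with E' → P | c d.
P has alternatives sharing prefix 'c': factor to P → c P' with P' → ε | T.

E -> d d | b | P E'; P -> b d a | c P'; T -> b d | d d c; E' -> P | c d; P' -> ε | T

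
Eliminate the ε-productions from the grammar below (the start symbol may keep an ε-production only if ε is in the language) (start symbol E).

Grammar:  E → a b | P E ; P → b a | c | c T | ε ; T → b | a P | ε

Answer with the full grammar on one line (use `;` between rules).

Nullable set = {P, T}.
ε ∉ L(G), so no ε-production is kept.
Add the nullable-subset variants: T → a P gives a P | a.

E → a b | P E; P → b a | c | c T; T → b | a P | a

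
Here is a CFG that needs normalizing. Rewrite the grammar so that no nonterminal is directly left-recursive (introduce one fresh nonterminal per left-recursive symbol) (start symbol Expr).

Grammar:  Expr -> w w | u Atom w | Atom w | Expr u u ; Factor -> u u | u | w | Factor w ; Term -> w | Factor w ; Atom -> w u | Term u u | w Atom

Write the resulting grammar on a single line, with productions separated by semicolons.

Expr, Factor are directly left-recursive.
For Expr: α = {u u}, β = {w w, u Atom w, Atom w}. Rewrite as Expr → β Expr1 and Expr1 → α Expr1 | ε.
For Factor: α = {w}, β = {u u, u, w}. Rewrite as Factor → β Factor1 and Factor1 → α Factor1 | ε.

Expr -> w w Expr1 | u Atom w Expr1 | Atom w Expr1; Factor -> u u Factor1 | u Factor1 | w Factor1; Term -> w | Factor w; Atom -> w u | Term u u | w Atom; Expr1 -> u u Expr1 | ε; Factor1 -> w Factor1 | ε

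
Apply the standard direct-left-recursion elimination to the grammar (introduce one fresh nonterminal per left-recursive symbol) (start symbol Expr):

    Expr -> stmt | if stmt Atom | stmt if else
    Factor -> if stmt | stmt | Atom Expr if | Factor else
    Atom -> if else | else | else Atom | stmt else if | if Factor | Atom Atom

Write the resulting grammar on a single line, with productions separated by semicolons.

Expr -> stmt | if stmt Atom | stmt if else; Factor -> if stmt Factor1 | stmt Factor1 | Atom Expr if Factor1; Atom -> if else Atom1 | else Atom1 | else Atom Atom1 | stmt else if Atom1 | if Factor Atom1; Factor1 -> else Factor1 | ε; Atom1 -> Atom Atom1 | ε

Left recursion appears on Factor, Atom.
For Factor: α = {else}, β = {if stmt, stmt, Atom Expr if}. Rewrite as Factor → β Factor1 and Factor1 → α Factor1 | ε.
For Atom: α = {Atom}, β = {if else, else, else Atom, stmt else if, if Factor}. Rewrite as Atom → β Atom1 and Atom1 → α Atom1 | ε.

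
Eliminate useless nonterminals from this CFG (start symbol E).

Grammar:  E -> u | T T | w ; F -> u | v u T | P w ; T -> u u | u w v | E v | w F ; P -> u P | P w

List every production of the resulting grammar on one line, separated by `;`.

E -> u | T T | w; F -> u | v u T; T -> u u | u w v | E v | w F

Generating nonterminals: {E, F, T}.
Reachable from E after that: {E, F, T}.
Removed useless symbols: {P} and every production mentioning them.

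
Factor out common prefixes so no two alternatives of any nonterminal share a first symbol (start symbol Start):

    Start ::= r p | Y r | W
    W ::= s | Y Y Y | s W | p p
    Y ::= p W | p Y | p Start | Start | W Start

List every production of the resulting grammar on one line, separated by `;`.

W has alternatives sharing prefix 's': factor to W → s W1 with W1 → ε | W.
Y has alternatives sharing prefix 'p': factor to Y → p Y1 with Y1 → W | Y | Start.

Start ::= r p | Y r | W; W ::= Y Y Y | p p | s W1; Y ::= Start | W Start | p Y1; W1 ::= ε | W; Y1 ::= W | Y | Start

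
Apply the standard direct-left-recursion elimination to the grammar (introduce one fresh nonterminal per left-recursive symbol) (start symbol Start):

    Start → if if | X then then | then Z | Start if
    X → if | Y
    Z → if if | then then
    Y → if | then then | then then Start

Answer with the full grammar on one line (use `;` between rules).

Start → if if Start1 | X then then Start1 | then Z Start1; X → if | Y; Z → if if | then then; Y → if | then then | then then Start; Start1 → if Start1 | ε

Directly left-recursive nonterminal: Start.
For Start: α = {if}, β = {if if, X then then, then Z}. Rewrite as Start → β Start1 and Start1 → α Start1 | ε.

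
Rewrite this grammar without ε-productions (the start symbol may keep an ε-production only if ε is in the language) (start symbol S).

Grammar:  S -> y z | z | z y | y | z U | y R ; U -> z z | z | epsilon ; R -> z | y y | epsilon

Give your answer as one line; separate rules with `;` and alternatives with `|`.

S -> y z | z | z y | y | z U | y R; U -> z z | z; R -> z | y y

Nullable nonterminals: {R, U}.
ε ∉ L(G), so no ε-production is kept.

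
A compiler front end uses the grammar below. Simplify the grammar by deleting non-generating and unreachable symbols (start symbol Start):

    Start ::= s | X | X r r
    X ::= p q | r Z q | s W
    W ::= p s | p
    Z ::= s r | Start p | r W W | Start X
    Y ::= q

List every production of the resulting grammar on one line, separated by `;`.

Generating nonterminals: {Start, W, X, Y, Z}.
Reachable from Start after that: {Start, W, X, Z}.
Removed useless symbols: {Y} and every production mentioning them.

Start ::= s | X | X r r; X ::= p q | r Z q | s W; W ::= p s | p; Z ::= s r | Start p | r W W | Start X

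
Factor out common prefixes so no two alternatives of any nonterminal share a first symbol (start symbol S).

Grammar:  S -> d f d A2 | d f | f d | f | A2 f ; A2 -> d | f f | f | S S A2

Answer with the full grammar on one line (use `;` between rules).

S has alternatives sharing prefix 'd f': factor to S → d f S' with S' → d A2 | ε.
S has alternatives sharing prefix 'f': factor to S → f S'' with S'' → d | ε.
A2 has alternatives sharing prefix 'f': factor to A2 → f A2' with A2' → f | ε.

S -> A2 f | d f S' | f S''; A2 -> d | S S A2 | f A2'; S' -> d A2 | ε; S'' -> d | ε; A2' -> f | ε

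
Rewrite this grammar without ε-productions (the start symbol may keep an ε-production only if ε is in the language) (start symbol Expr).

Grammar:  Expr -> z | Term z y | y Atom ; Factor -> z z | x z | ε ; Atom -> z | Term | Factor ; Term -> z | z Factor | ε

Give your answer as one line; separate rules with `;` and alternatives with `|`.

Nullable nonterminals: {Atom, Factor, Term}.
ε ∉ L(G), so no ε-production is kept.
For each production, add variants omitting each subset of nullable occurrences: Expr → Term z y gives Term z y | z y. Expr → y Atom gives y Atom | y.

Expr -> z | Term z y | z y | y Atom | y; Factor -> z z | x z; Atom -> z | Term | Factor; Term -> z | z Factor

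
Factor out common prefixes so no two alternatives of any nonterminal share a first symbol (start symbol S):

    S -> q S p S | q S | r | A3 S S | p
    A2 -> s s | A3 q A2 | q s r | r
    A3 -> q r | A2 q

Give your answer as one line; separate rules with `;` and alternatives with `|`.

S -> r | A3 S S | p | q S S'; A2 -> s s | A3 q A2 | q s r | r; A3 -> q r | A2 q; S' -> p S | eps

S has alternatives sharing prefix 'q S': factor to S → q S S' with S' → p S | ε.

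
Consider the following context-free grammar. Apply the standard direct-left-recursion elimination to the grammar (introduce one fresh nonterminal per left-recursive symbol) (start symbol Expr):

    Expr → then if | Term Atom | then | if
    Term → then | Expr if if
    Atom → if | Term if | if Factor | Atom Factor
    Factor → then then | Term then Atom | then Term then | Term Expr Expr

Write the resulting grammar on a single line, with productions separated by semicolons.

Atom is directly left-recursive.
For Atom: α = {Factor}, β = {if, Term if, if Factor}. Rewrite as Atom → β Atom1 and Atom1 → α Atom1 | ε.

Expr → then if | Term Atom | then | if; Term → then | Expr if if; Atom → if Atom1 | Term if Atom1 | if Factor Atom1; Factor → then then | Term then Atom | then Term then | Term Expr Expr; Atom1 → Factor Atom1 | ε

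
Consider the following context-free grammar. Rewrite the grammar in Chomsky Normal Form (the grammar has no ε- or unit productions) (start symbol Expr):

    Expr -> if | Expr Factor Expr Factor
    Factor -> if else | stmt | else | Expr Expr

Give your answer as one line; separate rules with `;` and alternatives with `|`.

Expr -> if | Expr Y1; Factor -> X1 X2 | stmt | else | Expr Expr; X1 -> if; X2 -> else; Y1 -> Factor Y2; Y2 -> Expr Factor

Introduce a nonterminal for each terminal appearing in a rule of length ≥ 2: X1 → if, X2 → else.
Binarize each right-hand side of length ≥ 3 by chaining fresh nonterminals (Y1, Y2, …): affected rules were Expr → Expr Factor Expr Factor.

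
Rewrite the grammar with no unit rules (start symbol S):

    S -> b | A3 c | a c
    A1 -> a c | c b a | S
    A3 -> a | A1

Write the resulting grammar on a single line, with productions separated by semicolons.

Unit pairs: A1 ⇒* {S}; A3 ⇒* {A1, S}.
For each unit pair (A, B), copy every non-unit production of B to A, then drop all unit productions.

S -> b | A3 c | a c; A1 -> a c | c b a | b | A3 c; A3 -> a c | c b a | b | A3 c | a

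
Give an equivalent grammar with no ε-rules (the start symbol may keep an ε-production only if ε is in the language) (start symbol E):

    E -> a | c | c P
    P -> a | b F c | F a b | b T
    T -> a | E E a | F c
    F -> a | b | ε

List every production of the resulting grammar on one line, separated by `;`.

Nullable set = {F}.
ε ∉ L(G), so no ε-production is kept.
Add the nullable-subset variants: P → b F c gives b F c | b c. P → F a b gives F a b | a b. T → F c gives F c | c.

E -> a | c | c P; P -> a | b F c | b c | F a b | a b | b T; T -> a | E E a | F c | c; F -> a | b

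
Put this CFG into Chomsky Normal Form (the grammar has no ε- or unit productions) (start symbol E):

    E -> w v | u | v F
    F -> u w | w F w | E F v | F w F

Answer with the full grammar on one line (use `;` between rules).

Introduce a nonterminal for each terminal appearing in a rule of length ≥ 2: X1 → w, X2 → v, X3 → u.
Binarize each right-hand side of length ≥ 3 by chaining fresh nonterminals (Y1, Y2, …): affected rules were F → X1 F X1; F → E F X2; F → F X1 F.

E -> X1 X2 | u | X2 F; F -> X3 X1 | X1 Y1 | E Y2 | F Y3; X1 -> w; X2 -> v; X3 -> u; Y1 -> F X1; Y2 -> F X2; Y3 -> X1 F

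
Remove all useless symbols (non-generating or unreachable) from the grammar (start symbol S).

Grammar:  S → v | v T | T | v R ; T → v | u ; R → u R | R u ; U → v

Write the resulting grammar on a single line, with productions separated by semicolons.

Generating nonterminals: {S, T, U}.
Reachable from S after that: {S, T}.
Removed useless symbols: {R, U} and every production mentioning them.

S → v | v T | T; T → v | u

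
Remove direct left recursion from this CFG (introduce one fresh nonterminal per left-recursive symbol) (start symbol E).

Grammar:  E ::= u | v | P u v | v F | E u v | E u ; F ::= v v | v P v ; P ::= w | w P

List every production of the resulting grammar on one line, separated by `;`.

E ::= u E' | v E' | P u v E' | v F E'; F ::= v v | v P v; P ::= w | w P; E' ::= u v E' | u E' | ε

Directly left-recursive nonterminal: E.
For E: α = {u v, u}, β = {u, v, P u v, v F}. Rewrite as E → β E' and E' → α E' | ε.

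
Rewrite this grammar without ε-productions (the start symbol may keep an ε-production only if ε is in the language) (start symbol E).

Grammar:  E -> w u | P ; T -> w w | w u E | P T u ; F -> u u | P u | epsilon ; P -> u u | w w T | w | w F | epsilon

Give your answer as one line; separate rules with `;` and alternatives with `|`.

E -> w u | P | ε; T -> w w | w u E | w u | P T u | T u; F -> u u | P u | u; P -> u u | w w T | w | w F

The nullable symbols are {E, F, P}.
ε ∈ L(G) since E is nullable, so keep E → ε.
For each production, add variants omitting each subset of nullable occurrences: T → w u E gives w u E | w u. T → P T u gives P T u | T u. F → P u gives P u | u.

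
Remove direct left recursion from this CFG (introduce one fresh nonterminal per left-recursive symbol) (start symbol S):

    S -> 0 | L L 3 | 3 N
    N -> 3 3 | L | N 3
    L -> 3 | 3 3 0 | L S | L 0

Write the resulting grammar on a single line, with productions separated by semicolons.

S -> 0 | L L 3 | 3 N; N -> 3 3 N' | L N'; L -> 3 L' | 3 3 0 L'; N' -> 3 N' | ε; L' -> S L' | 0 L' | ε

Left recursion appears on N, L.
For N: α = {3}, β = {3 3, L}. Rewrite as N → β N' and N' → α N' | ε.
For L: α = {S, 0}, β = {3, 3 3 0}. Rewrite as L → β L' and L' → α L' | ε.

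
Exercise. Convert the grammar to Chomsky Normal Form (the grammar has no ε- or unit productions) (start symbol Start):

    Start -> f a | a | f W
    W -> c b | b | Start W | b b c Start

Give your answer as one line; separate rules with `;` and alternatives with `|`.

Introduce a nonterminal for each terminal appearing in a rule of length ≥ 2: X1 → f, X2 → a, X3 → c, X4 → b.
Binarize each right-hand side of length ≥ 3 by chaining fresh nonterminals (Y1, Y2, …): affected rules were W → X4 X4 X3 Start.

Start -> X1 X2 | a | X1 W; W -> X3 X4 | b | Start W | X4 Y1; X1 -> f; X2 -> a; X3 -> c; X4 -> b; Y1 -> X4 Y2; Y2 -> X3 Start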